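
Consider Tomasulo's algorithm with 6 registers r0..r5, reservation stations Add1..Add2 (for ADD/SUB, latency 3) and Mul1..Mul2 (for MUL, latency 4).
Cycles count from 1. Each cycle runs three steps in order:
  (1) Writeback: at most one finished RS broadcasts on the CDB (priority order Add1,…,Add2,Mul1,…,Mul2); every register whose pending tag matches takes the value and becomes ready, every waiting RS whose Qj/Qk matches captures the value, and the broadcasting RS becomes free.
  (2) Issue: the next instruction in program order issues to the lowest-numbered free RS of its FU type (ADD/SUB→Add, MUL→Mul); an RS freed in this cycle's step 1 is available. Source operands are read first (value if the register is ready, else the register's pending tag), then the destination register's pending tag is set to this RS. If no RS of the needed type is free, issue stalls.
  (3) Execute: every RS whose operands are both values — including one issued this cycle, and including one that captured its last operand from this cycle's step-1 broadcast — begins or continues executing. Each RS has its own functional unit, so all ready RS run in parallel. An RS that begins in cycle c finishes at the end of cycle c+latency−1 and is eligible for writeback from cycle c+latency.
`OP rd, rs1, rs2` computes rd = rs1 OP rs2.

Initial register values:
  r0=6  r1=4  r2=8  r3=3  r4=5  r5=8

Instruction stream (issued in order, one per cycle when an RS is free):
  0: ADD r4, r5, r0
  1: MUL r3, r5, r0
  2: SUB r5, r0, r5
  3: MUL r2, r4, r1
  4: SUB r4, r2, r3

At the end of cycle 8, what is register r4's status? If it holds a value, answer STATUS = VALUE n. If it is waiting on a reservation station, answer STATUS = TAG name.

  c1: issue ADD r4<-Add1  regs: r0:6,r1:4,r2:8,r3:3,r4:Add1,r5:8
  c2: issue MUL r3<-Mul1  regs: r0:6,r1:4,r2:8,r3:Mul1,r4:Add1,r5:8
  c3: issue SUB r5<-Add2  regs: r0:6,r1:4,r2:8,r3:Mul1,r4:Add1,r5:Add2
  c4: CDB Add1=14; issue MUL r2<-Mul2  regs: r0:6,r1:4,r2:Mul2,r3:Mul1,r4:14,r5:Add2
  c5: issue SUB r4<-Add1  regs: r0:6,r1:4,r2:Mul2,r3:Mul1,r4:Add1,r5:Add2
  c6: CDB Add2=-2  regs: r0:6,r1:4,r2:Mul2,r3:Mul1,r4:Add1,r5:-2
  c7: CDB Mul1=48  regs: r0:6,r1:4,r2:Mul2,r3:48,r4:Add1,r5:-2
  c8: CDB Mul2=56  regs: r0:6,r1:4,r2:56,r3:48,r4:Add1,r5:-2

STATUS = TAG Add1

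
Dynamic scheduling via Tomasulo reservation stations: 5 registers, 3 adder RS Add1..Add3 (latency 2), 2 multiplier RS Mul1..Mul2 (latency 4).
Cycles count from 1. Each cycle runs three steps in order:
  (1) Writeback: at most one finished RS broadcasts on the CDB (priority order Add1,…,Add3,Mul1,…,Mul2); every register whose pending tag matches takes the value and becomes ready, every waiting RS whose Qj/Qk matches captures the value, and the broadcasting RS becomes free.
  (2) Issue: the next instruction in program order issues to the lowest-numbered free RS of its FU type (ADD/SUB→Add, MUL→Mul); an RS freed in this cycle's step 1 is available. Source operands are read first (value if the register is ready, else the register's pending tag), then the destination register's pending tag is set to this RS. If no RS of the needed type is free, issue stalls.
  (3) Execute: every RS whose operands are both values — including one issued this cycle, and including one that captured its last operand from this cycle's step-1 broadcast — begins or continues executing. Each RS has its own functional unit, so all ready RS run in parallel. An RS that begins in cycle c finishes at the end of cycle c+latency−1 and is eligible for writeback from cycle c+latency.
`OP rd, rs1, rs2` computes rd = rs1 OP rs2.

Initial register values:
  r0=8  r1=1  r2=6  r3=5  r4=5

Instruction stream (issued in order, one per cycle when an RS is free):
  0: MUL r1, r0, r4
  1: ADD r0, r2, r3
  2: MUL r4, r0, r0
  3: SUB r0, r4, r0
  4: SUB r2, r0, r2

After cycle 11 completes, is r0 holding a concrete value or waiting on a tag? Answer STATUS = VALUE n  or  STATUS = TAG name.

c1: issue MUL r1<-Mul1 | r0:8,r1:Mul1,r2:6,r3:5,r4:5
c2: issue ADD r0<-Add1 | r0:Add1,r1:Mul1,r2:6,r3:5,r4:5
c3: issue MUL r4<-Mul2 | r0:Add1,r1:Mul1,r2:6,r3:5,r4:Mul2
c4: CDB Add1=11; issue SUB r0<-Add1 | r0:Add1,r1:Mul1,r2:6,r3:5,r4:Mul2
c5: CDB Mul1=40; issue SUB r2<-Add2 | r0:Add1,r1:40,r2:Add2,r3:5,r4:Mul2
c6: - | r0:Add1,r1:40,r2:Add2,r3:5,r4:Mul2
c7: - | r0:Add1,r1:40,r2:Add2,r3:5,r4:Mul2
c8: CDB Mul2=121 | r0:Add1,r1:40,r2:Add2,r3:5,r4:121
c9: - | r0:Add1,r1:40,r2:Add2,r3:5,r4:121
c10: CDB Add1=110 | r0:110,r1:40,r2:Add2,r3:5,r4:121
c11: - | r0:110,r1:40,r2:Add2,r3:5,r4:121

STATUS = VALUE 110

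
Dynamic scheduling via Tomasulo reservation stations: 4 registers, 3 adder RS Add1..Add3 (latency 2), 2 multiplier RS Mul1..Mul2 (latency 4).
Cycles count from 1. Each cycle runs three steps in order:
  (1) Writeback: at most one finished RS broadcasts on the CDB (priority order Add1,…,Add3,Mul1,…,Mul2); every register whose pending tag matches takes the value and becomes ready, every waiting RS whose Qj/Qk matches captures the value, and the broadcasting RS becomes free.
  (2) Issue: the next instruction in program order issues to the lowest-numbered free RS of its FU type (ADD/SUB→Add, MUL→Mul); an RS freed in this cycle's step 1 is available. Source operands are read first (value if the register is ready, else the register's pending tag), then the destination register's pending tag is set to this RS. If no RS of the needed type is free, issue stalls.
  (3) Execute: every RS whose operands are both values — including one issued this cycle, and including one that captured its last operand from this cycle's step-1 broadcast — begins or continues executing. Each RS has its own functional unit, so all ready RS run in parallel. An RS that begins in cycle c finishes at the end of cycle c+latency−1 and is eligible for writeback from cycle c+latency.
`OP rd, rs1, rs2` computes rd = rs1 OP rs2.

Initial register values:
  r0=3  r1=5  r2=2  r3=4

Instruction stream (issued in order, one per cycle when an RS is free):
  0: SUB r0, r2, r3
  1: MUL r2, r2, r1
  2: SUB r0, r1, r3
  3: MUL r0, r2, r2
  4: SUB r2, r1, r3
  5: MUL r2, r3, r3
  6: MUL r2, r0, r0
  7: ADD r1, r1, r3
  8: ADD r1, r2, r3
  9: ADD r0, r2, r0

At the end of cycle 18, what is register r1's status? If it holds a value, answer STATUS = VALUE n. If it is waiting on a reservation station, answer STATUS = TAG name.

STATUS = VALUE 10004

  c1: issue SUB r0<-Add1  regs: r0:Add1,r1:5,r2:2,r3:4
  c2: issue MUL r2<-Mul1  regs: r0:Add1,r1:5,r2:Mul1,r3:4
  c3: CDB Add1=-2; issue SUB r0<-Add1  regs: r0:Add1,r1:5,r2:Mul1,r3:4
  c4: issue MUL r0<-Mul2  regs: r0:Mul2,r1:5,r2:Mul1,r3:4
  c5: CDB Add1=1; issue SUB r2<-Add1  regs: r0:Mul2,r1:5,r2:Add1,r3:4
  c6: CDB Mul1=10; issue MUL r2<-Mul1  regs: r0:Mul2,r1:5,r2:Mul1,r3:4
  c7: CDB Add1=1; stall  regs: r0:Mul2,r1:5,r2:Mul1,r3:4
  c8: stall  regs: r0:Mul2,r1:5,r2:Mul1,r3:4
  c9: stall  regs: r0:Mul2,r1:5,r2:Mul1,r3:4
  c10: CDB Mul1=16; issue MUL r2<-Mul1  regs: r0:Mul2,r1:5,r2:Mul1,r3:4
  c11: CDB Mul2=100; issue ADD r1<-Add1  regs: r0:100,r1:Add1,r2:Mul1,r3:4
  c12: issue ADD r1<-Add2  regs: r0:100,r1:Add2,r2:Mul1,r3:4
  c13: CDB Add1=9; issue ADD r0<-Add1  regs: r0:Add1,r1:Add2,r2:Mul1,r3:4
  c14: -  regs: r0:Add1,r1:Add2,r2:Mul1,r3:4
  c15: CDB Mul1=10000  regs: r0:Add1,r1:Add2,r2:10000,r3:4
  c16: -  regs: r0:Add1,r1:Add2,r2:10000,r3:4
  c17: CDB Add1=10100  regs: r0:10100,r1:Add2,r2:10000,r3:4
  c18: CDB Add2=10004  regs: r0:10100,r1:10004,r2:10000,r3:4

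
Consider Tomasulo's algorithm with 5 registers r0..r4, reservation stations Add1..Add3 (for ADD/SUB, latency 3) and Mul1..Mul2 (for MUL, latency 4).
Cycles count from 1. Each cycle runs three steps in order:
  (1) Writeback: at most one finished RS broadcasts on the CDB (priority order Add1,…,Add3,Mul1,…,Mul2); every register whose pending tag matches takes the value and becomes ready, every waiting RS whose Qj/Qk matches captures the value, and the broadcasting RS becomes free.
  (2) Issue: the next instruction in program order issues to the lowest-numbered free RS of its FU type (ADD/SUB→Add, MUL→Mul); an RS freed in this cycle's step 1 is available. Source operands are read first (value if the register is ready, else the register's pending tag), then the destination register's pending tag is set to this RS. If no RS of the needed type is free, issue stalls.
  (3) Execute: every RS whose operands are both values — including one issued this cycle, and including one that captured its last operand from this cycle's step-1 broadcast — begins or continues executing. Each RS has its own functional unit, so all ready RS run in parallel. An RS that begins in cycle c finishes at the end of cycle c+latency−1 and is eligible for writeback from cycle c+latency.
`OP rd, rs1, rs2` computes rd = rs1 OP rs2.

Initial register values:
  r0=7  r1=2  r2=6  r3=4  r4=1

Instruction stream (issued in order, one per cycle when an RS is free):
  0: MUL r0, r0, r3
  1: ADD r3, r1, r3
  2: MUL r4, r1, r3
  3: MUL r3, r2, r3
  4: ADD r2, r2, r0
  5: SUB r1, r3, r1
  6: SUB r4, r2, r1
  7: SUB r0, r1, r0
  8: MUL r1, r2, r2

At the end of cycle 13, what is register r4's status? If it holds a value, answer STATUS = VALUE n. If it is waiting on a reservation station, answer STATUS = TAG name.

STATUS = TAG Add3

c1: issue MUL r0<-Mul1 | r0:Mul1,r1:2,r2:6,r3:4,r4:1
c2: issue ADD r3<-Add1 | r0:Mul1,r1:2,r2:6,r3:Add1,r4:1
c3: issue MUL r4<-Mul2 | r0:Mul1,r1:2,r2:6,r3:Add1,r4:Mul2
c4: stall | r0:Mul1,r1:2,r2:6,r3:Add1,r4:Mul2
c5: CDB Add1=6; stall | r0:Mul1,r1:2,r2:6,r3:6,r4:Mul2
c6: CDB Mul1=28; issue MUL r3<-Mul1 | r0:28,r1:2,r2:6,r3:Mul1,r4:Mul2
c7: issue ADD r2<-Add1 | r0:28,r1:2,r2:Add1,r3:Mul1,r4:Mul2
c8: issue SUB r1<-Add2 | r0:28,r1:Add2,r2:Add1,r3:Mul1,r4:Mul2
c9: CDB Mul2=12; issue SUB r4<-Add3 | r0:28,r1:Add2,r2:Add1,r3:Mul1,r4:Add3
c10: CDB Add1=34; issue SUB r0<-Add1 | r0:Add1,r1:Add2,r2:34,r3:Mul1,r4:Add3
c11: CDB Mul1=36; issue MUL r1<-Mul1 | r0:Add1,r1:Mul1,r2:34,r3:36,r4:Add3
c12: - | r0:Add1,r1:Mul1,r2:34,r3:36,r4:Add3
c13: - | r0:Add1,r1:Mul1,r2:34,r3:36,r4:Add3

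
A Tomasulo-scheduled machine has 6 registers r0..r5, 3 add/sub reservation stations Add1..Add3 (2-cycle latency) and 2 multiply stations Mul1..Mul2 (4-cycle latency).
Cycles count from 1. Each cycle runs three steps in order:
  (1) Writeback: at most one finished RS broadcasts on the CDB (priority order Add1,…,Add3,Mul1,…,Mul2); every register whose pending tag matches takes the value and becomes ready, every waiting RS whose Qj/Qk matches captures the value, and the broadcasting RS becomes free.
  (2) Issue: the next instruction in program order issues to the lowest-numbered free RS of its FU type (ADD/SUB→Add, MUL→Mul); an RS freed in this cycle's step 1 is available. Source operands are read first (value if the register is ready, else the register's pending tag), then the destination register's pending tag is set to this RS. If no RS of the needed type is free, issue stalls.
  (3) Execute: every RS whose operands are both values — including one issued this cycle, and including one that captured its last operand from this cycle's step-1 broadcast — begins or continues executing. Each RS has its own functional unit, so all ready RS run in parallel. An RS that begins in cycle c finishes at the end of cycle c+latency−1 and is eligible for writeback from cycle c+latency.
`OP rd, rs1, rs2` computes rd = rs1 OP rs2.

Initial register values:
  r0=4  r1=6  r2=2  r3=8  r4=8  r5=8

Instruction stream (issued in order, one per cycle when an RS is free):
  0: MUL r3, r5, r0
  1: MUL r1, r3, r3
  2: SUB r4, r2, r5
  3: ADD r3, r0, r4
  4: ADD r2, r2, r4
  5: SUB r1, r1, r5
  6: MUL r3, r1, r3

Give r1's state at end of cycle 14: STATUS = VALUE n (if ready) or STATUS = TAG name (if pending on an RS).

  c1: issue MUL r3<-Mul1  regs: r0:4,r1:6,r2:2,r3:Mul1,r4:8,r5:8
  c2: issue MUL r1<-Mul2  regs: r0:4,r1:Mul2,r2:2,r3:Mul1,r4:8,r5:8
  c3: issue SUB r4<-Add1  regs: r0:4,r1:Mul2,r2:2,r3:Mul1,r4:Add1,r5:8
  c4: issue ADD r3<-Add2  regs: r0:4,r1:Mul2,r2:2,r3:Add2,r4:Add1,r5:8
  c5: CDB Add1=-6; issue ADD r2<-Add1  regs: r0:4,r1:Mul2,r2:Add1,r3:Add2,r4:-6,r5:8
  c6: CDB Mul1=32; issue SUB r1<-Add3  regs: r0:4,r1:Add3,r2:Add1,r3:Add2,r4:-6,r5:8
  c7: CDB Add1=-4; issue MUL r3<-Mul1  regs: r0:4,r1:Add3,r2:-4,r3:Mul1,r4:-6,r5:8
  c8: CDB Add2=-2  regs: r0:4,r1:Add3,r2:-4,r3:Mul1,r4:-6,r5:8
  c9: -  regs: r0:4,r1:Add3,r2:-4,r3:Mul1,r4:-6,r5:8
  c10: CDB Mul2=1024  regs: r0:4,r1:Add3,r2:-4,r3:Mul1,r4:-6,r5:8
  c11: -  regs: r0:4,r1:Add3,r2:-4,r3:Mul1,r4:-6,r5:8
  c12: CDB Add3=1016  regs: r0:4,r1:1016,r2:-4,r3:Mul1,r4:-6,r5:8
  c13: -  regs: r0:4,r1:1016,r2:-4,r3:Mul1,r4:-6,r5:8
  c14: -  regs: r0:4,r1:1016,r2:-4,r3:Mul1,r4:-6,r5:8

STATUS = VALUE 1016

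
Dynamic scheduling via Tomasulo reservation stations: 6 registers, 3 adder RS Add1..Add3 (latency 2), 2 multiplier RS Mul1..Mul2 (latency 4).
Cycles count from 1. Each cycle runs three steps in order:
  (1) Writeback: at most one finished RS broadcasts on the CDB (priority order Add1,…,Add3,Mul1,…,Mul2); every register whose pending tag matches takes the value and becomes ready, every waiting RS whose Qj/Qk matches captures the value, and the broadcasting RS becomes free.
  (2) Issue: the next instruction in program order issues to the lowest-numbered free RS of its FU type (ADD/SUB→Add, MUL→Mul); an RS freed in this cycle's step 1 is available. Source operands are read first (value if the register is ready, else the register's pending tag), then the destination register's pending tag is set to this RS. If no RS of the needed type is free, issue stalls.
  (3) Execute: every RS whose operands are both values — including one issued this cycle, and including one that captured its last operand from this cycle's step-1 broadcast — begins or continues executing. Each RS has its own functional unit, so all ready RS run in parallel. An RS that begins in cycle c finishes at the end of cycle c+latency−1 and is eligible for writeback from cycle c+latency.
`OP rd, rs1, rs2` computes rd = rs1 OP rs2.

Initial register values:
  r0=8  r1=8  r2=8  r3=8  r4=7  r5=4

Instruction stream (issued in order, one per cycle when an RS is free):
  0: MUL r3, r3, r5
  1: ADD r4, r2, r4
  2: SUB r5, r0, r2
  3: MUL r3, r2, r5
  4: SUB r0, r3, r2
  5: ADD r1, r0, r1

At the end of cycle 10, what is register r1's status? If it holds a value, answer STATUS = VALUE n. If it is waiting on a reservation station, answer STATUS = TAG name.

  c1: issue MUL r3<-Mul1  regs: r0:8,r1:8,r2:8,r3:Mul1,r4:7,r5:4
  c2: issue ADD r4<-Add1  regs: r0:8,r1:8,r2:8,r3:Mul1,r4:Add1,r5:4
  c3: issue SUB r5<-Add2  regs: r0:8,r1:8,r2:8,r3:Mul1,r4:Add1,r5:Add2
  c4: CDB Add1=15; issue MUL r3<-Mul2  regs: r0:8,r1:8,r2:8,r3:Mul2,r4:15,r5:Add2
  c5: CDB Add2=0; issue SUB r0<-Add1  regs: r0:Add1,r1:8,r2:8,r3:Mul2,r4:15,r5:0
  c6: CDB Mul1=32; issue ADD r1<-Add2  regs: r0:Add1,r1:Add2,r2:8,r3:Mul2,r4:15,r5:0
  c7: -  regs: r0:Add1,r1:Add2,r2:8,r3:Mul2,r4:15,r5:0
  c8: -  regs: r0:Add1,r1:Add2,r2:8,r3:Mul2,r4:15,r5:0
  c9: CDB Mul2=0  regs: r0:Add1,r1:Add2,r2:8,r3:0,r4:15,r5:0
  c10: -  regs: r0:Add1,r1:Add2,r2:8,r3:0,r4:15,r5:0

STATUS = TAG Add2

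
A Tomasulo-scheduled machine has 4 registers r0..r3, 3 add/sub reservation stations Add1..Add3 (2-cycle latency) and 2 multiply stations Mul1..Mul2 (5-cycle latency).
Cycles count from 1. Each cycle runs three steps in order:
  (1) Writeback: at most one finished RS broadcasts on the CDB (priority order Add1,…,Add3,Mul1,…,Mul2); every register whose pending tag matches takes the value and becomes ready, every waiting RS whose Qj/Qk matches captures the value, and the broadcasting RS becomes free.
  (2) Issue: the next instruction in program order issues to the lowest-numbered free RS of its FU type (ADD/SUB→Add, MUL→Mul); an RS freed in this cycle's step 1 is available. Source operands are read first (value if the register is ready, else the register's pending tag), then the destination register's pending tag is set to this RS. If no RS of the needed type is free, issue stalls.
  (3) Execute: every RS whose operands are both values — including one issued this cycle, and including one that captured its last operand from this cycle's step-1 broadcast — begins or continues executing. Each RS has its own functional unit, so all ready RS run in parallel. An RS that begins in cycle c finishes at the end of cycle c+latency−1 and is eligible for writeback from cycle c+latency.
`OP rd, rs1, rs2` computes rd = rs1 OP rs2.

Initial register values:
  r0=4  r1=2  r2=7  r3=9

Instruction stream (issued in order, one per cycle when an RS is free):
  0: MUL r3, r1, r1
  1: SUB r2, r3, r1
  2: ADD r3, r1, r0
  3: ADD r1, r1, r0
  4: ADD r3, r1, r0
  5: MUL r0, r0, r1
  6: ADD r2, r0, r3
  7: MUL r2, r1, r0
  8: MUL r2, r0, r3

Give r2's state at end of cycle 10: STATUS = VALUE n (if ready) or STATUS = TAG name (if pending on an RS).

STATUS = TAG Mul1

cycle 1: issue MUL r3<-Mul1 // r0:4,r1:2,r2:7,r3:Mul1
cycle 2: issue SUB r2<-Add1 // r0:4,r1:2,r2:Add1,r3:Mul1
cycle 3: issue ADD r3<-Add2 // r0:4,r1:2,r2:Add1,r3:Add2
cycle 4: issue ADD r1<-Add3 // r0:4,r1:Add3,r2:Add1,r3:Add2
cycle 5: CDB Add2=6; issue ADD r3<-Add2 // r0:4,r1:Add3,r2:Add1,r3:Add2
cycle 6: CDB Add3=6; issue MUL r0<-Mul2 // r0:Mul2,r1:6,r2:Add1,r3:Add2
cycle 7: CDB Mul1=4; issue ADD r2<-Add3 // r0:Mul2,r1:6,r2:Add3,r3:Add2
cycle 8: CDB Add2=10; issue MUL r2<-Mul1 // r0:Mul2,r1:6,r2:Mul1,r3:10
cycle 9: CDB Add1=2; stall // r0:Mul2,r1:6,r2:Mul1,r3:10
cycle 10: stall // r0:Mul2,r1:6,r2:Mul1,r3:10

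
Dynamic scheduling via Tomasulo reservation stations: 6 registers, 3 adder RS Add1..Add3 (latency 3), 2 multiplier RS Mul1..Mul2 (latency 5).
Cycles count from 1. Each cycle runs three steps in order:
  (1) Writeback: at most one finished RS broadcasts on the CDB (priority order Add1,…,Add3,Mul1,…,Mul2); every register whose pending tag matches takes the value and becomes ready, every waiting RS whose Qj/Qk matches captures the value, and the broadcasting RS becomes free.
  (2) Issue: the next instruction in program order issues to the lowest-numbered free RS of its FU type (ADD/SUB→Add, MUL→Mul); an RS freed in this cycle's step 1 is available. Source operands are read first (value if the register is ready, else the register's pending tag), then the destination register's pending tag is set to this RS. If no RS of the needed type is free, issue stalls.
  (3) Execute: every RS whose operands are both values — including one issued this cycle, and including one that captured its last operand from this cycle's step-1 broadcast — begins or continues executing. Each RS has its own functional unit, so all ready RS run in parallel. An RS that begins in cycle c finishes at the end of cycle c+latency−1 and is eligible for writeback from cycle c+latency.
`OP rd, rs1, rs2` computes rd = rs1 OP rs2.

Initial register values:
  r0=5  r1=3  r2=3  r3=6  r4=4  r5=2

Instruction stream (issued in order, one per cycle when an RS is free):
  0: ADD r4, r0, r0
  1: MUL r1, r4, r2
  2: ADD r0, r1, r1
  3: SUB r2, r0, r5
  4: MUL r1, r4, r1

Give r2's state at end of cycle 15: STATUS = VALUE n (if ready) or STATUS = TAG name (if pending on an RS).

cycle 1: issue ADD r4<-Add1 // r0:5,r1:3,r2:3,r3:6,r4:Add1,r5:2
cycle 2: issue MUL r1<-Mul1 // r0:5,r1:Mul1,r2:3,r3:6,r4:Add1,r5:2
cycle 3: issue ADD r0<-Add2 // r0:Add2,r1:Mul1,r2:3,r3:6,r4:Add1,r5:2
cycle 4: CDB Add1=10; issue SUB r2<-Add1 // r0:Add2,r1:Mul1,r2:Add1,r3:6,r4:10,r5:2
cycle 5: issue MUL r1<-Mul2 // r0:Add2,r1:Mul2,r2:Add1,r3:6,r4:10,r5:2
cycle 6: - // r0:Add2,r1:Mul2,r2:Add1,r3:6,r4:10,r5:2
cycle 7: - // r0:Add2,r1:Mul2,r2:Add1,r3:6,r4:10,r5:2
cycle 8: - // r0:Add2,r1:Mul2,r2:Add1,r3:6,r4:10,r5:2
cycle 9: CDB Mul1=30 // r0:Add2,r1:Mul2,r2:Add1,r3:6,r4:10,r5:2
cycle 10: - // r0:Add2,r1:Mul2,r2:Add1,r3:6,r4:10,r5:2
cycle 11: - // r0:Add2,r1:Mul2,r2:Add1,r3:6,r4:10,r5:2
cycle 12: CDB Add2=60 // r0:60,r1:Mul2,r2:Add1,r3:6,r4:10,r5:2
cycle 13: - // r0:60,r1:Mul2,r2:Add1,r3:6,r4:10,r5:2
cycle 14: CDB Mul2=300 // r0:60,r1:300,r2:Add1,r3:6,r4:10,r5:2
cycle 15: CDB Add1=58 // r0:60,r1:300,r2:58,r3:6,r4:10,r5:2

STATUS = VALUE 58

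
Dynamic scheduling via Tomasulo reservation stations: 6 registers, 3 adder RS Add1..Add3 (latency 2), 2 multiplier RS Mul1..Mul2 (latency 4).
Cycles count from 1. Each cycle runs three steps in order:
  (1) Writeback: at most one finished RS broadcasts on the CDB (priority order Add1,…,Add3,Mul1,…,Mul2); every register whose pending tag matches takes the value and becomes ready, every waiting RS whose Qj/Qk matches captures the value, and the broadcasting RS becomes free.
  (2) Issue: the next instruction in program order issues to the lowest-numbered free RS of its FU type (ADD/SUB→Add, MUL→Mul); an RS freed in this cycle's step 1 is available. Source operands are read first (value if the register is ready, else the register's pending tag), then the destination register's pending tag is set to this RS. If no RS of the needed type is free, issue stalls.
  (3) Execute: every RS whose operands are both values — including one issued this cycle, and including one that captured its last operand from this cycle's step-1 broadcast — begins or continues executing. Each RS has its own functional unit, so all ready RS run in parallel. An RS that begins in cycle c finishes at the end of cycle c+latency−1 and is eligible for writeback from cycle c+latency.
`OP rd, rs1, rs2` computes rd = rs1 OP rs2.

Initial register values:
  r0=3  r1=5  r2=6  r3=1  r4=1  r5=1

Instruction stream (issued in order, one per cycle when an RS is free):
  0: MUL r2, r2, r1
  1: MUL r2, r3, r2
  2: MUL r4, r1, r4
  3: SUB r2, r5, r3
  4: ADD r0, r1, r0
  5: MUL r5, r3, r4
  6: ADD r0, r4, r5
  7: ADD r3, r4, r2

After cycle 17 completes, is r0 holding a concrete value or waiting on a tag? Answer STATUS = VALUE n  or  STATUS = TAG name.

STATUS = VALUE 10

cycle 1: issue MUL r2<-Mul1 // r0:3,r1:5,r2:Mul1,r3:1,r4:1,r5:1
cycle 2: issue MUL r2<-Mul2 // r0:3,r1:5,r2:Mul2,r3:1,r4:1,r5:1
cycle 3: stall // r0:3,r1:5,r2:Mul2,r3:1,r4:1,r5:1
cycle 4: stall // r0:3,r1:5,r2:Mul2,r3:1,r4:1,r5:1
cycle 5: CDB Mul1=30; issue MUL r4<-Mul1 // r0:3,r1:5,r2:Mul2,r3:1,r4:Mul1,r5:1
cycle 6: issue SUB r2<-Add1 // r0:3,r1:5,r2:Add1,r3:1,r4:Mul1,r5:1
cycle 7: issue ADD r0<-Add2 // r0:Add2,r1:5,r2:Add1,r3:1,r4:Mul1,r5:1
cycle 8: CDB Add1=0; stall // r0:Add2,r1:5,r2:0,r3:1,r4:Mul1,r5:1
cycle 9: CDB Add2=8; stall // r0:8,r1:5,r2:0,r3:1,r4:Mul1,r5:1
cycle 10: CDB Mul1=5; issue MUL r5<-Mul1 // r0:8,r1:5,r2:0,r3:1,r4:5,r5:Mul1
cycle 11: CDB Mul2=30; issue ADD r0<-Add1 // r0:Add1,r1:5,r2:0,r3:1,r4:5,r5:Mul1
cycle 12: issue ADD r3<-Add2 // r0:Add1,r1:5,r2:0,r3:Add2,r4:5,r5:Mul1
cycle 13: - // r0:Add1,r1:5,r2:0,r3:Add2,r4:5,r5:Mul1
cycle 14: CDB Add2=5 // r0:Add1,r1:5,r2:0,r3:5,r4:5,r5:Mul1
cycle 15: CDB Mul1=5 // r0:Add1,r1:5,r2:0,r3:5,r4:5,r5:5
cycle 16: - // r0:Add1,r1:5,r2:0,r3:5,r4:5,r5:5
cycle 17: CDB Add1=10 // r0:10,r1:5,r2:0,r3:5,r4:5,r5:5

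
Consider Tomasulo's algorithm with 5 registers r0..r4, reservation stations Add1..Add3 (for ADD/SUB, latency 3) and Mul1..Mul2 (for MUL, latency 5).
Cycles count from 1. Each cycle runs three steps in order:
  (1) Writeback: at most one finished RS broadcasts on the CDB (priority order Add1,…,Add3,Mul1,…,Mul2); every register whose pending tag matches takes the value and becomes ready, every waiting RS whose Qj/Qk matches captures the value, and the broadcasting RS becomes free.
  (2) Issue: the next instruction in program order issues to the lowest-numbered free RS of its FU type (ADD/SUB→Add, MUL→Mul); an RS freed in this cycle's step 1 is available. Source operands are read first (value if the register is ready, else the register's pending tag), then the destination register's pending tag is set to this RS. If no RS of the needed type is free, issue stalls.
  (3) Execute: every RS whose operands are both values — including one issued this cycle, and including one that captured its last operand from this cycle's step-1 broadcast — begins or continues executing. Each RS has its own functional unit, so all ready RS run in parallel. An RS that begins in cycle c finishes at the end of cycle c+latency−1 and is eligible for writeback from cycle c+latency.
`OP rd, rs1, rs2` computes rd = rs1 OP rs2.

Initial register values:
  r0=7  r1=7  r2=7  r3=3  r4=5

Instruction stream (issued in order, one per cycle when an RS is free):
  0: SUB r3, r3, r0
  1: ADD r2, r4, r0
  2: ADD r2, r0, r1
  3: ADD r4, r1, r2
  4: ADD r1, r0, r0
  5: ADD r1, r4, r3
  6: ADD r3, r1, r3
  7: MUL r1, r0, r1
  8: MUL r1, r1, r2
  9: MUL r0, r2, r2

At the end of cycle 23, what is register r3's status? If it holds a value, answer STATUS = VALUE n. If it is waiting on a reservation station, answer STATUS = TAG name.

  c1: issue SUB r3<-Add1  regs: r0:7,r1:7,r2:7,r3:Add1,r4:5
  c2: issue ADD r2<-Add2  regs: r0:7,r1:7,r2:Add2,r3:Add1,r4:5
  c3: issue ADD r2<-Add3  regs: r0:7,r1:7,r2:Add3,r3:Add1,r4:5
  c4: CDB Add1=-4; issue ADD r4<-Add1  regs: r0:7,r1:7,r2:Add3,r3:-4,r4:Add1
  c5: CDB Add2=12; issue ADD r1<-Add2  regs: r0:7,r1:Add2,r2:Add3,r3:-4,r4:Add1
  c6: CDB Add3=14; issue ADD r1<-Add3  regs: r0:7,r1:Add3,r2:14,r3:-4,r4:Add1
  c7: stall  regs: r0:7,r1:Add3,r2:14,r3:-4,r4:Add1
  c8: CDB Add2=14; issue ADD r3<-Add2  regs: r0:7,r1:Add3,r2:14,r3:Add2,r4:Add1
  c9: CDB Add1=21; issue MUL r1<-Mul1  regs: r0:7,r1:Mul1,r2:14,r3:Add2,r4:21
  c10: issue MUL r1<-Mul2  regs: r0:7,r1:Mul2,r2:14,r3:Add2,r4:21
  c11: stall  regs: r0:7,r1:Mul2,r2:14,r3:Add2,r4:21
  c12: CDB Add3=17; stall  regs: r0:7,r1:Mul2,r2:14,r3:Add2,r4:21
  c13: stall  regs: r0:7,r1:Mul2,r2:14,r3:Add2,r4:21
  c14: stall  regs: r0:7,r1:Mul2,r2:14,r3:Add2,r4:21
  c15: CDB Add2=13; stall  regs: r0:7,r1:Mul2,r2:14,r3:13,r4:21
  c16: stall  regs: r0:7,r1:Mul2,r2:14,r3:13,r4:21
  c17: CDB Mul1=119; issue MUL r0<-Mul1  regs: r0:Mul1,r1:Mul2,r2:14,r3:13,r4:21
  c18: -  regs: r0:Mul1,r1:Mul2,r2:14,r3:13,r4:21
  c19: -  regs: r0:Mul1,r1:Mul2,r2:14,r3:13,r4:21
  c20: -  regs: r0:Mul1,r1:Mul2,r2:14,r3:13,r4:21
  c21: -  regs: r0:Mul1,r1:Mul2,r2:14,r3:13,r4:21
  c22: CDB Mul1=196  regs: r0:196,r1:Mul2,r2:14,r3:13,r4:21
  c23: CDB Mul2=1666  regs: r0:196,r1:1666,r2:14,r3:13,r4:21

STATUS = VALUE 13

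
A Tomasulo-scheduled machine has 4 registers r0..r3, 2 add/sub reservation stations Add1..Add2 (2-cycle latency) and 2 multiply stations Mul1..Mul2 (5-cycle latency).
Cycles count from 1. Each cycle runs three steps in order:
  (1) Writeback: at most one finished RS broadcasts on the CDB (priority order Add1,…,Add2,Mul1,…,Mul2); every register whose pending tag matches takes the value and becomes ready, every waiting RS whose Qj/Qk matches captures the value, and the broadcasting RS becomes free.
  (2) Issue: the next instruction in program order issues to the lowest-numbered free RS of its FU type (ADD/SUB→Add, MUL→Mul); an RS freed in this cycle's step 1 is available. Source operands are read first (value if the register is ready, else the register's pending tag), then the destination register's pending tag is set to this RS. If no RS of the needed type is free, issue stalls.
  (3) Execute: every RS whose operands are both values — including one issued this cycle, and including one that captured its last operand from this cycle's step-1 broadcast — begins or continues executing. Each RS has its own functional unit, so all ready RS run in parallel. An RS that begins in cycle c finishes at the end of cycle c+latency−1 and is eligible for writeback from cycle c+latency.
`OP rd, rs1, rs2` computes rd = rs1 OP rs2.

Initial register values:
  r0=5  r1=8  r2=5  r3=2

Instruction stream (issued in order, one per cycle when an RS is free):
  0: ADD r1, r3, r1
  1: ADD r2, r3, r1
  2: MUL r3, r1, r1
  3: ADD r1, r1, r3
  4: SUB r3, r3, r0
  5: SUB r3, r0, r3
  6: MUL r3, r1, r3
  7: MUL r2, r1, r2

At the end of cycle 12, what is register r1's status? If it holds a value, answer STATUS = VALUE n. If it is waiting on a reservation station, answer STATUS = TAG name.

  c1: issue ADD r1<-Add1  regs: r0:5,r1:Add1,r2:5,r3:2
  c2: issue ADD r2<-Add2  regs: r0:5,r1:Add1,r2:Add2,r3:2
  c3: CDB Add1=10; issue MUL r3<-Mul1  regs: r0:5,r1:10,r2:Add2,r3:Mul1
  c4: issue ADD r1<-Add1  regs: r0:5,r1:Add1,r2:Add2,r3:Mul1
  c5: CDB Add2=12; issue SUB r3<-Add2  regs: r0:5,r1:Add1,r2:12,r3:Add2
  c6: stall  regs: r0:5,r1:Add1,r2:12,r3:Add2
  c7: stall  regs: r0:5,r1:Add1,r2:12,r3:Add2
  c8: CDB Mul1=100; stall  regs: r0:5,r1:Add1,r2:12,r3:Add2
  c9: stall  regs: r0:5,r1:Add1,r2:12,r3:Add2
  c10: CDB Add1=110; issue SUB r3<-Add1  regs: r0:5,r1:110,r2:12,r3:Add1
  c11: CDB Add2=95; issue MUL r3<-Mul1  regs: r0:5,r1:110,r2:12,r3:Mul1
  c12: issue MUL r2<-Mul2  regs: r0:5,r1:110,r2:Mul2,r3:Mul1

STATUS = VALUE 110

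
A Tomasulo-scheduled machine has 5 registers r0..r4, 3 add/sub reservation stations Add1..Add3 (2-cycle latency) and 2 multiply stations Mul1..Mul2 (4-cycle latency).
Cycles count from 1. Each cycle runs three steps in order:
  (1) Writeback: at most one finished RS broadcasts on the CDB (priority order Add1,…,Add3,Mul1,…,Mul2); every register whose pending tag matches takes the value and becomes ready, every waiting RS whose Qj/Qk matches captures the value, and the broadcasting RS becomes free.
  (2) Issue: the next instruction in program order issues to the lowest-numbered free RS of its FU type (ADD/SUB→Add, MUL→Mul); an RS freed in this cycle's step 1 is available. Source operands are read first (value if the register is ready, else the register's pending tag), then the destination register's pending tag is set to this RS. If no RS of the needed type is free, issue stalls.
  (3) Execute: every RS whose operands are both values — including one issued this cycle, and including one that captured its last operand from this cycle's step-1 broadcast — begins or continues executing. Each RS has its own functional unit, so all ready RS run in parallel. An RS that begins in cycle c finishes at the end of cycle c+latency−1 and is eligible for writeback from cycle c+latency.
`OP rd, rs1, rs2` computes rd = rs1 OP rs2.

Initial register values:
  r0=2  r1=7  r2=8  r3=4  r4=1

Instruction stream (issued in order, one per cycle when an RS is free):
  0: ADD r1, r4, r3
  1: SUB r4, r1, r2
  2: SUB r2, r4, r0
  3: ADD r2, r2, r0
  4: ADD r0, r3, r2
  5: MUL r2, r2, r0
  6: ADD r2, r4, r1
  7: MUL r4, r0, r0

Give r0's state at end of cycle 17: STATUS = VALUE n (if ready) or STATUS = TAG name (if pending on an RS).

cycle 1: issue ADD r1<-Add1 // r0:2,r1:Add1,r2:8,r3:4,r4:1
cycle 2: issue SUB r4<-Add2 // r0:2,r1:Add1,r2:8,r3:4,r4:Add2
cycle 3: CDB Add1=5; issue SUB r2<-Add1 // r0:2,r1:5,r2:Add1,r3:4,r4:Add2
cycle 4: issue ADD r2<-Add3 // r0:2,r1:5,r2:Add3,r3:4,r4:Add2
cycle 5: CDB Add2=-3; issue ADD r0<-Add2 // r0:Add2,r1:5,r2:Add3,r3:4,r4:-3
cycle 6: issue MUL r2<-Mul1 // r0:Add2,r1:5,r2:Mul1,r3:4,r4:-3
cycle 7: CDB Add1=-5; issue ADD r2<-Add1 // r0:Add2,r1:5,r2:Add1,r3:4,r4:-3
cycle 8: issue MUL r4<-Mul2 // r0:Add2,r1:5,r2:Add1,r3:4,r4:Mul2
cycle 9: CDB Add1=2 // r0:Add2,r1:5,r2:2,r3:4,r4:Mul2
cycle 10: CDB Add3=-3 // r0:Add2,r1:5,r2:2,r3:4,r4:Mul2
cycle 11: - // r0:Add2,r1:5,r2:2,r3:4,r4:Mul2
cycle 12: CDB Add2=1 // r0:1,r1:5,r2:2,r3:4,r4:Mul2
cycle 13: - // r0:1,r1:5,r2:2,r3:4,r4:Mul2
cycle 14: - // r0:1,r1:5,r2:2,r3:4,r4:Mul2
cycle 15: - // r0:1,r1:5,r2:2,r3:4,r4:Mul2
cycle 16: CDB Mul1=-3 // r0:1,r1:5,r2:2,r3:4,r4:Mul2
cycle 17: CDB Mul2=1 // r0:1,r1:5,r2:2,r3:4,r4:1

STATUS = VALUE 1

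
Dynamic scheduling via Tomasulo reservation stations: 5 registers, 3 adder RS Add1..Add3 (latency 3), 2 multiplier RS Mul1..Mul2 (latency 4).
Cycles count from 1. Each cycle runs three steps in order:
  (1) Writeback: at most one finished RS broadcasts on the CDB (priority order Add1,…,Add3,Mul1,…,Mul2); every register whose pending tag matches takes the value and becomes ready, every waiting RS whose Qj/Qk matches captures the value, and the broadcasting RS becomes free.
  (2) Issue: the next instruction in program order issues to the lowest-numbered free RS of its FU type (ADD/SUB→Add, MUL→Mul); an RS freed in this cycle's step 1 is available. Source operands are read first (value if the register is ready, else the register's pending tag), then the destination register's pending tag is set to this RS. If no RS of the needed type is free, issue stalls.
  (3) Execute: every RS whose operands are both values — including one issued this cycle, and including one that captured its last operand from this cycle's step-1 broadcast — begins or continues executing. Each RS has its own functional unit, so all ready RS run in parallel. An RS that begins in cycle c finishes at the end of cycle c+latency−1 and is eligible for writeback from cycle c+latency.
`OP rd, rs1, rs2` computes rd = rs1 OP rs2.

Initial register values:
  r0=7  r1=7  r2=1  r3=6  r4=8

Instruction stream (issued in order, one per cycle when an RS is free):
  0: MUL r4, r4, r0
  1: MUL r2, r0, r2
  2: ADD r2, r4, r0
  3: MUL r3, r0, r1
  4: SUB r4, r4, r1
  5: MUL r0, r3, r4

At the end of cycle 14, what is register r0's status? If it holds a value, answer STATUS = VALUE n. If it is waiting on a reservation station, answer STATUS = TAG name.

STATUS = VALUE 2401

cycle 1: issue MUL r4<-Mul1 // r0:7,r1:7,r2:1,r3:6,r4:Mul1
cycle 2: issue MUL r2<-Mul2 // r0:7,r1:7,r2:Mul2,r3:6,r4:Mul1
cycle 3: issue ADD r2<-Add1 // r0:7,r1:7,r2:Add1,r3:6,r4:Mul1
cycle 4: stall // r0:7,r1:7,r2:Add1,r3:6,r4:Mul1
cycle 5: CDB Mul1=56; issue MUL r3<-Mul1 // r0:7,r1:7,r2:Add1,r3:Mul1,r4:56
cycle 6: CDB Mul2=7; issue SUB r4<-Add2 // r0:7,r1:7,r2:Add1,r3:Mul1,r4:Add2
cycle 7: issue MUL r0<-Mul2 // r0:Mul2,r1:7,r2:Add1,r3:Mul1,r4:Add2
cycle 8: CDB Add1=63 // r0:Mul2,r1:7,r2:63,r3:Mul1,r4:Add2
cycle 9: CDB Add2=49 // r0:Mul2,r1:7,r2:63,r3:Mul1,r4:49
cycle 10: CDB Mul1=49 // r0:Mul2,r1:7,r2:63,r3:49,r4:49
cycle 11: - // r0:Mul2,r1:7,r2:63,r3:49,r4:49
cycle 12: - // r0:Mul2,r1:7,r2:63,r3:49,r4:49
cycle 13: - // r0:Mul2,r1:7,r2:63,r3:49,r4:49
cycle 14: CDB Mul2=2401 // r0:2401,r1:7,r2:63,r3:49,r4:49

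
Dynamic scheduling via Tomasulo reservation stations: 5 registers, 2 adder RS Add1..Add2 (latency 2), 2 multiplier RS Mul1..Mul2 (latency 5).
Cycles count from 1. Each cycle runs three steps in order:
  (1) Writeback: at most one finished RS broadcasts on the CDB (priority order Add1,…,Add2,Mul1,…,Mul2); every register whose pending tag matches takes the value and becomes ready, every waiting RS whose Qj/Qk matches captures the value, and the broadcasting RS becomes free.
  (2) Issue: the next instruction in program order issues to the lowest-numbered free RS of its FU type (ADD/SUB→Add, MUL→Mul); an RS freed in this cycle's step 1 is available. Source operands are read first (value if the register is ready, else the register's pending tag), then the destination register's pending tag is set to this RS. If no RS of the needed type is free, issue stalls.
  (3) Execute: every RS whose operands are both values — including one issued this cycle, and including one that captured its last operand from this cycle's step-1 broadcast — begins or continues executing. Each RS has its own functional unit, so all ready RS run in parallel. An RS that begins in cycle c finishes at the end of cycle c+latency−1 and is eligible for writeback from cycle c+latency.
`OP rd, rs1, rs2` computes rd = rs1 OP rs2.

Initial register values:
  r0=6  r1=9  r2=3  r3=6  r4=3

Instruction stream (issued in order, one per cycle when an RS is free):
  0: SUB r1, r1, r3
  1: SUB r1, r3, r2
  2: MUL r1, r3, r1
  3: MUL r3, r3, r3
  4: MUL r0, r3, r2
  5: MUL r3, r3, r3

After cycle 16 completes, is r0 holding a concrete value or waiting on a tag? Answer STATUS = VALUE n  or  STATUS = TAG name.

cycle 1: issue SUB r1<-Add1 // r0:6,r1:Add1,r2:3,r3:6,r4:3
cycle 2: issue SUB r1<-Add2 // r0:6,r1:Add2,r2:3,r3:6,r4:3
cycle 3: CDB Add1=3; issue MUL r1<-Mul1 // r0:6,r1:Mul1,r2:3,r3:6,r4:3
cycle 4: CDB Add2=3; issue MUL r3<-Mul2 // r0:6,r1:Mul1,r2:3,r3:Mul2,r4:3
cycle 5: stall // r0:6,r1:Mul1,r2:3,r3:Mul2,r4:3
cycle 6: stall // r0:6,r1:Mul1,r2:3,r3:Mul2,r4:3
cycle 7: stall // r0:6,r1:Mul1,r2:3,r3:Mul2,r4:3
cycle 8: stall // r0:6,r1:Mul1,r2:3,r3:Mul2,r4:3
cycle 9: CDB Mul1=18; issue MUL r0<-Mul1 // r0:Mul1,r1:18,r2:3,r3:Mul2,r4:3
cycle 10: CDB Mul2=36; issue MUL r3<-Mul2 // r0:Mul1,r1:18,r2:3,r3:Mul2,r4:3
cycle 11: - // r0:Mul1,r1:18,r2:3,r3:Mul2,r4:3
cycle 12: - // r0:Mul1,r1:18,r2:3,r3:Mul2,r4:3
cycle 13: - // r0:Mul1,r1:18,r2:3,r3:Mul2,r4:3
cycle 14: - // r0:Mul1,r1:18,r2:3,r3:Mul2,r4:3
cycle 15: CDB Mul1=108 // r0:108,r1:18,r2:3,r3:Mul2,r4:3
cycle 16: CDB Mul2=1296 // r0:108,r1:18,r2:3,r3:1296,r4:3

STATUS = VALUE 108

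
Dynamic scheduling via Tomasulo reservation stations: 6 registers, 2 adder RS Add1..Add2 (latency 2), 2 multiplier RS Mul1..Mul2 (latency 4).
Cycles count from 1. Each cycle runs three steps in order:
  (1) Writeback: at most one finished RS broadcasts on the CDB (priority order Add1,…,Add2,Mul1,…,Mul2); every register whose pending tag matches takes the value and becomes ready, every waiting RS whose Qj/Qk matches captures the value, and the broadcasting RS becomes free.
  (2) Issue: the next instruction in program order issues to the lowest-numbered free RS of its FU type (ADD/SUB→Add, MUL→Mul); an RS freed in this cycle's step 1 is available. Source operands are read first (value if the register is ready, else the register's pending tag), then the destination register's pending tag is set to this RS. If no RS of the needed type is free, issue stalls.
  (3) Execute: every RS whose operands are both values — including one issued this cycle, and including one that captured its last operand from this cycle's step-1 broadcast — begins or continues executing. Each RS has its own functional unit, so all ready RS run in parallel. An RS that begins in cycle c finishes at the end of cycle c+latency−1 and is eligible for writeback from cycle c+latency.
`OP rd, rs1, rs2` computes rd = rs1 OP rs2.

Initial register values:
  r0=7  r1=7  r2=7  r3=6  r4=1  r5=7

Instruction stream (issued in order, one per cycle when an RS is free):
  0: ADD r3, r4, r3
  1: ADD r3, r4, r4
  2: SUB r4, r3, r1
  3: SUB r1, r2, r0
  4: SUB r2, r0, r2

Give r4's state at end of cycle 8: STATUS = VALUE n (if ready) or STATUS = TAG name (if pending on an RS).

cycle 1: issue ADD r3<-Add1 // r0:7,r1:7,r2:7,r3:Add1,r4:1,r5:7
cycle 2: issue ADD r3<-Add2 // r0:7,r1:7,r2:7,r3:Add2,r4:1,r5:7
cycle 3: CDB Add1=7; issue SUB r4<-Add1 // r0:7,r1:7,r2:7,r3:Add2,r4:Add1,r5:7
cycle 4: CDB Add2=2; issue SUB r1<-Add2 // r0:7,r1:Add2,r2:7,r3:2,r4:Add1,r5:7
cycle 5: stall // r0:7,r1:Add2,r2:7,r3:2,r4:Add1,r5:7
cycle 6: CDB Add1=-5; issue SUB r2<-Add1 // r0:7,r1:Add2,r2:Add1,r3:2,r4:-5,r5:7
cycle 7: CDB Add2=0 // r0:7,r1:0,r2:Add1,r3:2,r4:-5,r5:7
cycle 8: CDB Add1=0 // r0:7,r1:0,r2:0,r3:2,r4:-5,r5:7

STATUS = VALUE -5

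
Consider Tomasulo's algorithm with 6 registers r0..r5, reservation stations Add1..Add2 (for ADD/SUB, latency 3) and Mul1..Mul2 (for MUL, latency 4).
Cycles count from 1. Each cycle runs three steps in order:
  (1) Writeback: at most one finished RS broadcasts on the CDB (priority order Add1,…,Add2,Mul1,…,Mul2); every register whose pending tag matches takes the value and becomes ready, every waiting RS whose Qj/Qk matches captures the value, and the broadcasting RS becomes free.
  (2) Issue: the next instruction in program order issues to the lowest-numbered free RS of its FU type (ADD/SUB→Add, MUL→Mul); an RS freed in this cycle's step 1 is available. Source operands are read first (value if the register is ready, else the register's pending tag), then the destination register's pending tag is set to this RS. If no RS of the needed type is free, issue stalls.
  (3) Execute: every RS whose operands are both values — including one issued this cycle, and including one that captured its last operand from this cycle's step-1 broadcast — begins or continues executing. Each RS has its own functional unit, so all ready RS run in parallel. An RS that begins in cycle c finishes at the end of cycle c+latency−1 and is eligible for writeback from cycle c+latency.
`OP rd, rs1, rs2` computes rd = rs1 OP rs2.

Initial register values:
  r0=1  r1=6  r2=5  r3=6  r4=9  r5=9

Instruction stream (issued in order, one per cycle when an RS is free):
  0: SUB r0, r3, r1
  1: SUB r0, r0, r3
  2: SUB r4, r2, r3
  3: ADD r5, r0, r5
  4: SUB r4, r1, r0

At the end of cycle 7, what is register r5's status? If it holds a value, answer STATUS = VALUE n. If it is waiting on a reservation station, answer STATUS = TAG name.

STATUS = TAG Add1

  c1: issue SUB r0<-Add1  regs: r0:Add1,r1:6,r2:5,r3:6,r4:9,r5:9
  c2: issue SUB r0<-Add2  regs: r0:Add2,r1:6,r2:5,r3:6,r4:9,r5:9
  c3: stall  regs: r0:Add2,r1:6,r2:5,r3:6,r4:9,r5:9
  c4: CDB Add1=0; issue SUB r4<-Add1  regs: r0:Add2,r1:6,r2:5,r3:6,r4:Add1,r5:9
  c5: stall  regs: r0:Add2,r1:6,r2:5,r3:6,r4:Add1,r5:9
  c6: stall  regs: r0:Add2,r1:6,r2:5,r3:6,r4:Add1,r5:9
  c7: CDB Add1=-1; issue ADD r5<-Add1  regs: r0:Add2,r1:6,r2:5,r3:6,r4:-1,r5:Add1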